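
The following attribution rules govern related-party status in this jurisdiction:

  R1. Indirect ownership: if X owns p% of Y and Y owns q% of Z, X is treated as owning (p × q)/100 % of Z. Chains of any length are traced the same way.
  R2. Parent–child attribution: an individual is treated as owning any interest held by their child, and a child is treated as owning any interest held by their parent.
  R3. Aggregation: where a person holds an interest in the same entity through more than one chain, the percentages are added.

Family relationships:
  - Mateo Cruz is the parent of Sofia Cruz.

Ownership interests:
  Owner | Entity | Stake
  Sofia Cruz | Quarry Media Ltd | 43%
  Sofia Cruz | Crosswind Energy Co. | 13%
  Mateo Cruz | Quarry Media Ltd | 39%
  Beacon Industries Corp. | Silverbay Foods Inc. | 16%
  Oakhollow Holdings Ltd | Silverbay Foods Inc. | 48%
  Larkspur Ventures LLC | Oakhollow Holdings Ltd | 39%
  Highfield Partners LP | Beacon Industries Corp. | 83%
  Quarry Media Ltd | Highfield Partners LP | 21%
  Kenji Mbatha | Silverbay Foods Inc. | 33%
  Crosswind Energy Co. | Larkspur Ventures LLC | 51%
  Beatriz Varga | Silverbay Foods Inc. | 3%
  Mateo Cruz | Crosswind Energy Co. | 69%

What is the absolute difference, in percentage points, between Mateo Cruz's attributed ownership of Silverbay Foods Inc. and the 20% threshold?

By parent–child attribution (R2), Mateo Cruz is treated as also owning Sofia Cruz's interest in Quarry Media Ltd, giving 39% + 43% = 82%.
By parent–child attribution (R2), Mateo Cruz is treated as also owning Sofia Cruz's interest in Crosswind Energy Co, giving 69% + 13% = 82%.
Chain via Quarry Media Ltd → Highfield Partners LP → Beacon Industries Corp. (R1): 82% × 21% × 83% × 16% = 2.286816% of Silverbay Foods Inc.
Chain via Crosswind Energy Co. → Larkspur Ventures LLC → Oakhollow Holdings Ltd (R1): 82% × 51% × 39% × 48% = 7.828704% of Silverbay Foods Inc.
Aggregating (R3): 2.286816% + 7.828704% = 10.11552%.
10.11552% falls short of the 20% threshold by 9.88448 percentage points.

9.88448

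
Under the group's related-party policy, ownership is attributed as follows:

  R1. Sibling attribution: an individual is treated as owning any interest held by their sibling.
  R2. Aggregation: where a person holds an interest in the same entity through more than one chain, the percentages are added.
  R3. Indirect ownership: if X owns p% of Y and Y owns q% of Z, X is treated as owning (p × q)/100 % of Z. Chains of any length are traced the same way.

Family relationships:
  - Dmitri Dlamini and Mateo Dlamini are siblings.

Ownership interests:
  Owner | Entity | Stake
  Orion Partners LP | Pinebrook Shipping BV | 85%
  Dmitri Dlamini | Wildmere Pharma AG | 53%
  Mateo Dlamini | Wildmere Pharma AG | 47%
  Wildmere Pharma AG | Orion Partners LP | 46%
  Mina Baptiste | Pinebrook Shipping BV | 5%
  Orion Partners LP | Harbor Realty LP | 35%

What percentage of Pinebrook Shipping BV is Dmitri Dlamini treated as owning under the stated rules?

By sibling attribution (R1), Dmitri Dlamini is treated as also owning Mateo Dlamini's interest in Wildmere Pharma AG, giving 53% + 47% = 100%.
Chain via Wildmere Pharma AG → Orion Partners LP (R3): 100% × 46% × 85% = 39.1% of Pinebrook Shipping BV.

39.1%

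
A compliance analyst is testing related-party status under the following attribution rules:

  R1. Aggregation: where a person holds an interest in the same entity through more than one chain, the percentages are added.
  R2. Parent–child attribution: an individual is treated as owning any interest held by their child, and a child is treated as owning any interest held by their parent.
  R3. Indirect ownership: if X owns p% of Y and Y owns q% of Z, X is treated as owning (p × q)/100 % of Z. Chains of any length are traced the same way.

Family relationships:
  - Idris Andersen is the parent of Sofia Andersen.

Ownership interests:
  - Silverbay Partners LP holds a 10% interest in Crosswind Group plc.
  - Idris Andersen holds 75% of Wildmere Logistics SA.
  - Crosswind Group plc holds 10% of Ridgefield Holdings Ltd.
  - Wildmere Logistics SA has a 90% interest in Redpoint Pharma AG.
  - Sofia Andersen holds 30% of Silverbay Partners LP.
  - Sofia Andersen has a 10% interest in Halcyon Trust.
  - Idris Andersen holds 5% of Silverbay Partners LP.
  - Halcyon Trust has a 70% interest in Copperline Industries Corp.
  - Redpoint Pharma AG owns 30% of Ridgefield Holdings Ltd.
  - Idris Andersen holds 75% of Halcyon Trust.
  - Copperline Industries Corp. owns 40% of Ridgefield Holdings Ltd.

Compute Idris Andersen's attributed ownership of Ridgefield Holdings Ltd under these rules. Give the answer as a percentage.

By parent–child attribution (R2), Idris Andersen is treated as also owning Sofia Andersen's interest in Halcyon Trust, giving 75% + 10% = 85%.
By parent–child attribution (R2), Idris Andersen is treated as also owning Sofia Andersen's interest in Silverbay Partners LP, giving 5% + 30% = 35%.
Chain via Wildmere Logistics SA → Redpoint Pharma AG (R3): 75% × 90% × 30% = 20.25% of Ridgefield Holdings Ltd.
Chain via Halcyon Trust → Copperline Industries Corp. (R3): 85% × 70% × 40% = 23.8% of Ridgefield Holdings Ltd.
Chain via Silverbay Partners LP → Crosswind Group plc (R3): 35% × 10% × 10% = 0.35% of Ridgefield Holdings Ltd.
Aggregating (R1): 20.25% + 23.8% + 0.35% = 44.4%.

44.4%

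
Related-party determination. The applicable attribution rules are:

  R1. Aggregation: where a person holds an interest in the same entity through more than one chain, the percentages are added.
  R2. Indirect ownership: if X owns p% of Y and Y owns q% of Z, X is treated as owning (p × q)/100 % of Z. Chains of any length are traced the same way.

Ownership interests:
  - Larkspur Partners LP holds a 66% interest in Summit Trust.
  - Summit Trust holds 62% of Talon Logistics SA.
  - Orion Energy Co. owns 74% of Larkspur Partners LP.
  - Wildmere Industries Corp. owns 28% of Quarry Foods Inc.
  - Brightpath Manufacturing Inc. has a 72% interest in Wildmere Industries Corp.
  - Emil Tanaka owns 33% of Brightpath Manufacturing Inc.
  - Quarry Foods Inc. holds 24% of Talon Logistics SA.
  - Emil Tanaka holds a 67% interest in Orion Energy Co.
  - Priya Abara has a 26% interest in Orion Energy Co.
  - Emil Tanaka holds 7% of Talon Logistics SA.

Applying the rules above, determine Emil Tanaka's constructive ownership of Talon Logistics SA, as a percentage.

28.884808%

Chain via Brightpath Manufacturing Inc. → Wildmere Industries Corp. → Quarry Foods Inc. (R2): 33% × 72% × 28% × 24% = 1.596672% of Talon Logistics SA.
Chain via Orion Energy Co. → Larkspur Partners LP → Summit Trust (R2): 67% × 74% × 66% × 62% = 20.288136% of Talon Logistics SA.
Direct interest in Talon Logistics SA: 7%.
Aggregating (R1): 1.596672% + 20.288136% + 7% = 28.884808%.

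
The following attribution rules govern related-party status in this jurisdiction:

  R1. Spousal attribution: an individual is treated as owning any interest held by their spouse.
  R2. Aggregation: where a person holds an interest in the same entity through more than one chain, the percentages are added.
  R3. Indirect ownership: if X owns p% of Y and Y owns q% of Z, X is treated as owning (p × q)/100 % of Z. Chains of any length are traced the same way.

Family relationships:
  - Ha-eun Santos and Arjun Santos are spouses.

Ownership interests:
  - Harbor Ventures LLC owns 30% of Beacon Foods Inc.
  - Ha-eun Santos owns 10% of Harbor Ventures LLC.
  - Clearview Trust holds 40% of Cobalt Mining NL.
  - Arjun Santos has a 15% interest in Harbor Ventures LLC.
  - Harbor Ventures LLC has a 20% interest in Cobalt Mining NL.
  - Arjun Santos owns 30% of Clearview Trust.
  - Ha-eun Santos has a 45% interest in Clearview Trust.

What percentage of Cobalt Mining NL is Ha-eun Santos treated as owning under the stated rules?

35%

By spousal attribution (R1), Ha-eun Santos is treated as also owning Arjun Santos's interest in Clearview Trust, giving 45% + 30% = 75%.
By spousal attribution (R1), Ha-eun Santos is treated as also owning Arjun Santos's interest in Harbor Ventures LLC, giving 10% + 15% = 25%.
Chain via Clearview Trust (R3): 75% × 40% = 30% of Cobalt Mining NL.
Chain via Harbor Ventures LLC (R3): 25% × 20% = 5% of Cobalt Mining NL.
Aggregating (R2): 30% + 5% = 35%.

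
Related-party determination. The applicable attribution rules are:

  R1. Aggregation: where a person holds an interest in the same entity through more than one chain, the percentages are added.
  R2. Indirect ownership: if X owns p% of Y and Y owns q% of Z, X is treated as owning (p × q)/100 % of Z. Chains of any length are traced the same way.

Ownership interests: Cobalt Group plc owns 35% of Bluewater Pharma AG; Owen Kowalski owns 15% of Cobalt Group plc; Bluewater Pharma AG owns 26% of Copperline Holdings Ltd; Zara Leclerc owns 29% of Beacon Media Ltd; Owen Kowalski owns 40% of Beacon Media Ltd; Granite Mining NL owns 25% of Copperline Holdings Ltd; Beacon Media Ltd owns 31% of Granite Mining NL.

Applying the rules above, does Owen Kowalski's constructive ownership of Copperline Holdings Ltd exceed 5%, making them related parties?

Chain via Beacon Media Ltd → Granite Mining NL (R2): 40% × 31% × 25% = 3.1% of Copperline Holdings Ltd.
Chain via Cobalt Group plc → Bluewater Pharma AG (R2): 15% × 35% × 26% = 1.365% of Copperline Holdings Ltd.
Aggregating (R1): 3.1% + 1.365% = 4.465%.
4.465% does not exceed the 5% threshold, so Owen is not a related party to Copperline Holdings Ltd.

No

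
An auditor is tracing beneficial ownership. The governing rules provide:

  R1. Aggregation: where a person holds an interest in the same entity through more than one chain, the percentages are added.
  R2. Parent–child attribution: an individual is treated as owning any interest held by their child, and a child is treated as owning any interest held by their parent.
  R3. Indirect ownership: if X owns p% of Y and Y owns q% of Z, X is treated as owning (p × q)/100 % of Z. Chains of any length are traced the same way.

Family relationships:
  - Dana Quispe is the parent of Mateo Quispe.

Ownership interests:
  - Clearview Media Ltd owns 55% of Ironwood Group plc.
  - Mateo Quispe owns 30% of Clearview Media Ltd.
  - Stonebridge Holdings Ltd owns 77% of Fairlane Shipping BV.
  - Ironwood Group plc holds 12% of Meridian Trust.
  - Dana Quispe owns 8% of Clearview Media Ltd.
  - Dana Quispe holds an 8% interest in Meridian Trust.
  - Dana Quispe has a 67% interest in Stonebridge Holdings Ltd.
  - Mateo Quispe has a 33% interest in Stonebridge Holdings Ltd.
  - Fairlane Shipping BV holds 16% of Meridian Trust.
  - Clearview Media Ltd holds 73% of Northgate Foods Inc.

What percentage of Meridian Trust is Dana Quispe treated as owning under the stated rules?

22.828%

By parent–child attribution (R2), Dana Quispe is treated as also owning Mateo Quispe's interest in Stonebridge Holdings Ltd, giving 67% + 33% = 100%.
By parent–child attribution (R2), Dana Quispe is treated as also owning Mateo Quispe's interest in Clearview Media Ltd, giving 8% + 30% = 38%.
Chain via Stonebridge Holdings Ltd → Fairlane Shipping BV (R3): 100% × 77% × 16% = 12.32% of Meridian Trust.
Chain via Clearview Media Ltd → Ironwood Group plc (R3): 38% × 55% × 12% = 2.508% of Meridian Trust.
Direct interest in Meridian Trust: 8%.
Aggregating (R1): 12.32% + 2.508% + 8% = 22.828%.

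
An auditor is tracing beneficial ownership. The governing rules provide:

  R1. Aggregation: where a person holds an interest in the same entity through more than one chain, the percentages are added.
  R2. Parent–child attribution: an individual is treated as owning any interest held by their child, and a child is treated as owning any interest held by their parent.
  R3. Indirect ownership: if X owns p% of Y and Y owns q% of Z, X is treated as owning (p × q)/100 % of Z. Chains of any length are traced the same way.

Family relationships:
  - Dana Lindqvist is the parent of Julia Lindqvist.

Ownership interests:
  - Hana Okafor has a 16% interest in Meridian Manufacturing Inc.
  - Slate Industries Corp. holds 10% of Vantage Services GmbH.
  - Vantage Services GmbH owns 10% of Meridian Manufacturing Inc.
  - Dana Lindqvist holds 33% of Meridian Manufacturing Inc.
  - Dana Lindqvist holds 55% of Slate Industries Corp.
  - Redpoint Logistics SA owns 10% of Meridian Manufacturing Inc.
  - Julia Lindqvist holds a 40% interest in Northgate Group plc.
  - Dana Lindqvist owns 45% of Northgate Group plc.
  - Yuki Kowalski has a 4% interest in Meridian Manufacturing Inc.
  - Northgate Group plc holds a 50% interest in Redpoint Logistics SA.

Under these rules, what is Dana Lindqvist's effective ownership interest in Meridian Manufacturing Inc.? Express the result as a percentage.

By parent–child attribution (R2), Dana Lindqvist is treated as also owning Julia Lindqvist's interest in Northgate Group plc, giving 45% + 40% = 85%.
Chain via Northgate Group plc → Redpoint Logistics SA (R3): 85% × 50% × 10% = 4.25% of Meridian Manufacturing Inc.
Chain via Slate Industries Corp. → Vantage Services GmbH (R3): 55% × 10% × 10% = 0.55% of Meridian Manufacturing Inc.
Direct interest in Meridian Manufacturing Inc: 33%.
Aggregating (R1): 4.25% + 0.55% + 33% = 37.8%.

37.8%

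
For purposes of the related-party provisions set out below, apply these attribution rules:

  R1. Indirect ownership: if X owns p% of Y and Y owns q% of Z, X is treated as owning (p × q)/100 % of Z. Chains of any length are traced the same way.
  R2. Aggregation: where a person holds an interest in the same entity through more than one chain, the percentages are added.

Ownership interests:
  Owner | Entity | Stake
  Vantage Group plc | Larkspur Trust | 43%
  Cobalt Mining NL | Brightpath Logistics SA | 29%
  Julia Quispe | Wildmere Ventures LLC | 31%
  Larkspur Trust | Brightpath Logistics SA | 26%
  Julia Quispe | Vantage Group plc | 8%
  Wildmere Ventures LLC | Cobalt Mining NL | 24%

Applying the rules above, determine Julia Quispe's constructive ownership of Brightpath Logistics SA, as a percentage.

3.052%

Chain via Wildmere Ventures LLC → Cobalt Mining NL (R1): 31% × 24% × 29% = 2.1576% of Brightpath Logistics SA.
Chain via Vantage Group plc → Larkspur Trust (R1): 8% × 43% × 26% = 0.8944% of Brightpath Logistics SA.
Aggregating (R2): 2.1576% + 0.8944% = 3.052%.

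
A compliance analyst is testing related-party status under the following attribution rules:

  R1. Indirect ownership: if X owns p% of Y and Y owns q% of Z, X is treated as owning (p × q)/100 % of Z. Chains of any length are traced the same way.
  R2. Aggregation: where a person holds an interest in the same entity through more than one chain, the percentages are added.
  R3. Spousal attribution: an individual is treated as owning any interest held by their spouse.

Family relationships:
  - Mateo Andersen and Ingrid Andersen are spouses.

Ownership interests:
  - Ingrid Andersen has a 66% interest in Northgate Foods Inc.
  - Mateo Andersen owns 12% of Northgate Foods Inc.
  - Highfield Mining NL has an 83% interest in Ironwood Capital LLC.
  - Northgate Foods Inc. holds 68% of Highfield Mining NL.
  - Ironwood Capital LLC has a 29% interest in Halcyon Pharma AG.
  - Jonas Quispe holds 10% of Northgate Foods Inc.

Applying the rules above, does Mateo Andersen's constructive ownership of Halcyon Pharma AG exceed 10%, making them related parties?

Yes

By spousal attribution (R3), Mateo Andersen is treated as also owning Ingrid Andersen's interest in Northgate Foods Inc, giving 12% + 66% = 78%.
Chain via Northgate Foods Inc. → Highfield Mining NL → Ironwood Capital LLC (R1): 78% × 68% × 83% × 29% = 12.766728% of Halcyon Pharma AG.
12.766728% exceeds the 10% threshold, so Mateo is a related party to Halcyon Pharma AG.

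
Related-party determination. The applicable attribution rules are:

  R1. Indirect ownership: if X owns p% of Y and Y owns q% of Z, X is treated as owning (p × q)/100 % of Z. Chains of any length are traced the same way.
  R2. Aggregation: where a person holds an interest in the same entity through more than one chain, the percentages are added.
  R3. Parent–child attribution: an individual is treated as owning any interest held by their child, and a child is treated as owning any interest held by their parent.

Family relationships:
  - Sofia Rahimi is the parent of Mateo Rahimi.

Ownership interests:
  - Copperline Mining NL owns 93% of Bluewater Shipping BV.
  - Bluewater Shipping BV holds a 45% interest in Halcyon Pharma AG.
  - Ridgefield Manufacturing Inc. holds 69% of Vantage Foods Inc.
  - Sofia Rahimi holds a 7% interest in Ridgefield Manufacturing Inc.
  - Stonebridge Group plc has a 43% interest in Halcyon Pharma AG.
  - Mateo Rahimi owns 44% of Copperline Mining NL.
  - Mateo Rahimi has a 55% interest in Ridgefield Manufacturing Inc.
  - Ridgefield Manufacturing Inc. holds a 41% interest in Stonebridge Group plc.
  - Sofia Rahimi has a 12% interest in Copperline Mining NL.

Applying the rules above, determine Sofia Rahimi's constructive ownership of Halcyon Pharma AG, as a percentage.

By parent–child attribution (R3), Sofia Rahimi is treated as also owning Mateo Rahimi's interest in Ridgefield Manufacturing Inc, giving 7% + 55% = 62%.
By parent–child attribution (R3), Sofia Rahimi is treated as also owning Mateo Rahimi's interest in Copperline Mining NL, giving 12% + 44% = 56%.
Chain via Ridgefield Manufacturing Inc. → Stonebridge Group plc (R1): 62% × 41% × 43% = 10.9306% of Halcyon Pharma AG.
Chain via Copperline Mining NL → Bluewater Shipping BV (R1): 56% × 93% × 45% = 23.436% of Halcyon Pharma AG.
Aggregating (R2): 10.9306% + 23.436% = 34.3666%.

34.3666%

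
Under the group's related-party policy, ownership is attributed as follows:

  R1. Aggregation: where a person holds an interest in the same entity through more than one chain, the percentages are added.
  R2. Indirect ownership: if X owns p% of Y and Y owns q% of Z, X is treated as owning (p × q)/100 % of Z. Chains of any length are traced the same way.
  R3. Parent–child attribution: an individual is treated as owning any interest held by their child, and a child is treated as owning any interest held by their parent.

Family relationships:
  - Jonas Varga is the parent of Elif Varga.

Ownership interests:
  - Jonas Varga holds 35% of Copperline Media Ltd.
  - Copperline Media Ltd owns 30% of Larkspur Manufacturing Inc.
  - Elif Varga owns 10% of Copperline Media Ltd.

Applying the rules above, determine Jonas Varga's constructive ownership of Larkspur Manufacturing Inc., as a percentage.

By parent–child attribution (R3), Jonas Varga is treated as also owning Elif Varga's interest in Copperline Media Ltd, giving 35% + 10% = 45%.
Chain via Copperline Media Ltd (R2): 45% × 30% = 13.5% of Larkspur Manufacturing Inc.

13.5%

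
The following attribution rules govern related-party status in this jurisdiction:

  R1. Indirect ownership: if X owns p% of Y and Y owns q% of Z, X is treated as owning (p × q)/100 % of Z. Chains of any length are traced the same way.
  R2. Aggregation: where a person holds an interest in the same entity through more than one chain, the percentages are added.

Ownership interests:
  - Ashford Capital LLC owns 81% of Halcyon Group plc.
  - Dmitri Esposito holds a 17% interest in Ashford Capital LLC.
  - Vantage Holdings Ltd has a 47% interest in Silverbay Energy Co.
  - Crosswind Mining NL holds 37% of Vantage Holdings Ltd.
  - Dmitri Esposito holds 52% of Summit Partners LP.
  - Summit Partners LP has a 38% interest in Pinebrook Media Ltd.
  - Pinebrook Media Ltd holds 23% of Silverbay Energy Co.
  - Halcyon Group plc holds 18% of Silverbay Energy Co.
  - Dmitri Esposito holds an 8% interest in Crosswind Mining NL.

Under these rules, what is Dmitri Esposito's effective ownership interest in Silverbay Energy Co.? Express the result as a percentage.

8.4146%

Chain via Ashford Capital LLC → Halcyon Group plc (R1): 17% × 81% × 18% = 2.4786% of Silverbay Energy Co.
Chain via Summit Partners LP → Pinebrook Media Ltd (R1): 52% × 38% × 23% = 4.5448% of Silverbay Energy Co.
Chain via Crosswind Mining NL → Vantage Holdings Ltd (R1): 8% × 37% × 47% = 1.3912% of Silverbay Energy Co.
Aggregating (R2): 2.4786% + 4.5448% + 1.3912% = 8.4146%.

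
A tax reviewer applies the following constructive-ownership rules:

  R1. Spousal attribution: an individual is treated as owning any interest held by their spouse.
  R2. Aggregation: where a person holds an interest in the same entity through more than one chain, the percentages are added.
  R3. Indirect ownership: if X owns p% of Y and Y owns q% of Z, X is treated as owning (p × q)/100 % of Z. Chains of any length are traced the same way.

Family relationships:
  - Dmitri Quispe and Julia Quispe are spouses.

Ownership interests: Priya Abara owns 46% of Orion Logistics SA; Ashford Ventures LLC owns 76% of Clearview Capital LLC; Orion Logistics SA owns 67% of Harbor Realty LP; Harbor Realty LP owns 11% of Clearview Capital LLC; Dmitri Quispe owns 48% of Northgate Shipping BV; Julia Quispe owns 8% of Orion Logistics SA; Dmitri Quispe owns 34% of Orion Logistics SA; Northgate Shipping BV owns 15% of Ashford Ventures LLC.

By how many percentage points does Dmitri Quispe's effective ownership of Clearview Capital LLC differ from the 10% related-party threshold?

By spousal attribution (R1), Dmitri Quispe is treated as also owning Julia Quispe's interest in Orion Logistics SA, giving 34% + 8% = 42%.
Chain via Orion Logistics SA → Harbor Realty LP (R3): 42% × 67% × 11% = 3.0954% of Clearview Capital LLC.
Chain via Northgate Shipping BV → Ashford Ventures LLC (R3): 48% × 15% × 76% = 5.472% of Clearview Capital LLC.
Aggregating (R2): 3.0954% + 5.472% = 8.5674%.
8.5674% falls short of the 10% threshold by 1.4326 percentage points.

1.4326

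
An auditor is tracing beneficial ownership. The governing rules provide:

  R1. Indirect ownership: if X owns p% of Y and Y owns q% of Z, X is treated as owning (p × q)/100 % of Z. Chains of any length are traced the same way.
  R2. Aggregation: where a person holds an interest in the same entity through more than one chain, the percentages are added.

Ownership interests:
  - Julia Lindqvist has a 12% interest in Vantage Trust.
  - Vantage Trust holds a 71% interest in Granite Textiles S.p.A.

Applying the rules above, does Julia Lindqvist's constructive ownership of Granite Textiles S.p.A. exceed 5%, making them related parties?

Chain via Vantage Trust (R1): 12% × 71% = 8.52% of Granite Textiles S.p.A.
8.52% exceeds the 5% threshold, so Julia is a related party to Granite Textiles S.p.A.

Yes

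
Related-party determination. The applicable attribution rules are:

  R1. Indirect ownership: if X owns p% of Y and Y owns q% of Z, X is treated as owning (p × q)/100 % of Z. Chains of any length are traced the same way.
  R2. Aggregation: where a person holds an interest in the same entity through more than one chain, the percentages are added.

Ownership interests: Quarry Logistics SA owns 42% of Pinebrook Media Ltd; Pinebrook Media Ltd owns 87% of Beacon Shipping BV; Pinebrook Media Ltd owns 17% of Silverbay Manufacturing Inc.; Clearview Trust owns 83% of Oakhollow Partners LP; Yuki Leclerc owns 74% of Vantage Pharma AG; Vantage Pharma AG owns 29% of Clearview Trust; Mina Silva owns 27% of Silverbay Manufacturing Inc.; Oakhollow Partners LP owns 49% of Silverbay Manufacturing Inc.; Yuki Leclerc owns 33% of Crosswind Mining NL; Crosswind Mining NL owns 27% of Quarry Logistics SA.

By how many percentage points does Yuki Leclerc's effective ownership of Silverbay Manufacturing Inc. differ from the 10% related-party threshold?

0.636044

Chain via Vantage Pharma AG → Clearview Trust → Oakhollow Partners LP (R1): 74% × 29% × 83% × 49% = 8.727782% of Silverbay Manufacturing Inc.
Chain via Crosswind Mining NL → Quarry Logistics SA → Pinebrook Media Ltd (R1): 33% × 27% × 42% × 17% = 0.636174% of Silverbay Manufacturing Inc.
Aggregating (R2): 8.727782% + 0.636174% = 9.363956%.
9.363956% falls short of the 10% threshold by 0.636044 percentage points.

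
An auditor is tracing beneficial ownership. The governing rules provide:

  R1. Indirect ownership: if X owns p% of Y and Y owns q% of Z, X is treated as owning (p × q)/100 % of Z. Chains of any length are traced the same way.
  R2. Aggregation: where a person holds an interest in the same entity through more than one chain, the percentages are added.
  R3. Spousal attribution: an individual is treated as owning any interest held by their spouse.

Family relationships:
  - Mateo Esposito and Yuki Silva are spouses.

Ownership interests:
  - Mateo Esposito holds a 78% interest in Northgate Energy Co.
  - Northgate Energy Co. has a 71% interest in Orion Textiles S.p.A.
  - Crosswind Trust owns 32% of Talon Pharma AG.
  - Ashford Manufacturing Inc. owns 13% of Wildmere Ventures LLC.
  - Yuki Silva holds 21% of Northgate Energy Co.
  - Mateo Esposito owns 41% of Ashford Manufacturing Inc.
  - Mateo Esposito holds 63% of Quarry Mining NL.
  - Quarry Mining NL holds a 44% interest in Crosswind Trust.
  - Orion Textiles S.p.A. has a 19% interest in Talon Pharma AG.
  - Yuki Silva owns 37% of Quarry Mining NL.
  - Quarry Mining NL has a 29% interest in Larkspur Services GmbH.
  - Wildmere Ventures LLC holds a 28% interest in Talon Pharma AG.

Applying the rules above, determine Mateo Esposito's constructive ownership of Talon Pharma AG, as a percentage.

28.9275%

By spousal attribution (R3), Mateo Esposito is treated as also owning Yuki Silva's interest in Northgate Energy Co, giving 78% + 21% = 99%.
By spousal attribution (R3), Mateo Esposito is treated as also owning Yuki Silva's interest in Quarry Mining NL, giving 63% + 37% = 100%.
Chain via Northgate Energy Co. → Orion Textiles S.p.A. (R1): 99% × 71% × 19% = 13.3551% of Talon Pharma AG.
Chain via Quarry Mining NL → Crosswind Trust (R1): 100% × 44% × 32% = 14.08% of Talon Pharma AG.
Chain via Ashford Manufacturing Inc. → Wildmere Ventures LLC (R1): 41% × 13% × 28% = 1.4924% of Talon Pharma AG.
Aggregating (R2): 13.3551% + 14.08% + 1.4924% = 28.9275%.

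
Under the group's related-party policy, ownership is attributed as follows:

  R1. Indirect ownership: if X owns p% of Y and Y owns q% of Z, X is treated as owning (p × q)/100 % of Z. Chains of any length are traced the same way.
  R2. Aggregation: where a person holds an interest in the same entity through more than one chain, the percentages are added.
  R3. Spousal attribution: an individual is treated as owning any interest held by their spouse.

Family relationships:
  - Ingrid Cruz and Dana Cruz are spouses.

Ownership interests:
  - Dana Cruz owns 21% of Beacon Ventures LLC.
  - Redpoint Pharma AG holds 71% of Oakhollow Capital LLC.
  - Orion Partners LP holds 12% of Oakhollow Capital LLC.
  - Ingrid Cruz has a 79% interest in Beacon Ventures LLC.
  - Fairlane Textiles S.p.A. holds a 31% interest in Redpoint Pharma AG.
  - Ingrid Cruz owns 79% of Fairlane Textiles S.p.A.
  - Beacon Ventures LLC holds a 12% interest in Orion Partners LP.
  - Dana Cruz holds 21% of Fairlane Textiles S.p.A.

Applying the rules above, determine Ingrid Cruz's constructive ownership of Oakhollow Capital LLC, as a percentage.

23.45%

By spousal attribution (R3), Ingrid Cruz is treated as also owning Dana Cruz's interest in Beacon Ventures LLC, giving 79% + 21% = 100%.
By spousal attribution (R3), Ingrid Cruz is treated as also owning Dana Cruz's interest in Fairlane Textiles S.p.A, giving 79% + 21% = 100%.
Chain via Beacon Ventures LLC → Orion Partners LP (R1): 100% × 12% × 12% = 1.44% of Oakhollow Capital LLC.
Chain via Fairlane Textiles S.p.A. → Redpoint Pharma AG (R1): 100% × 31% × 71% = 22.01% of Oakhollow Capital LLC.
Aggregating (R2): 1.44% + 22.01% = 23.45%.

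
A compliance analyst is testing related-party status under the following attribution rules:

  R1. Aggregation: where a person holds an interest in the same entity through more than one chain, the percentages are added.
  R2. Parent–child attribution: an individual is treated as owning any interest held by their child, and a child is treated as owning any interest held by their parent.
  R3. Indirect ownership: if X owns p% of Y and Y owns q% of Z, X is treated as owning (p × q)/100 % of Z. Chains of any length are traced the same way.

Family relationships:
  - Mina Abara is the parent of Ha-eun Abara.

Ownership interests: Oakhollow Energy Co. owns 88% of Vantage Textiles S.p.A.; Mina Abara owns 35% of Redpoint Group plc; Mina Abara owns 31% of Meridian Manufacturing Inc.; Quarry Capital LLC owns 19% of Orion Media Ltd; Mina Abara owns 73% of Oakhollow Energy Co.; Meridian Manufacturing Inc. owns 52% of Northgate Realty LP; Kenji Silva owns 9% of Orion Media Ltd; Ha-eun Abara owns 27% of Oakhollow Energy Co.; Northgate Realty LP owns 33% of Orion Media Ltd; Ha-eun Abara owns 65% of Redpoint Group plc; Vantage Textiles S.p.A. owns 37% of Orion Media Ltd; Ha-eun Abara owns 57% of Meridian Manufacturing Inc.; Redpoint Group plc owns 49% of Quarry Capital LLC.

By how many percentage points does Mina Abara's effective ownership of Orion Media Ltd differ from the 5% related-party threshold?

By parent–child attribution (R2), Mina Abara is treated as also owning Ha-eun Abara's interest in Meridian Manufacturing Inc, giving 31% + 57% = 88%.
By parent–child attribution (R2), Mina Abara is treated as also owning Ha-eun Abara's interest in Redpoint Group plc, giving 35% + 65% = 100%.
By parent–child attribution (R2), Mina Abara is treated as also owning Ha-eun Abara's interest in Oakhollow Energy Co, giving 73% + 27% = 100%.
Chain via Meridian Manufacturing Inc. → Northgate Realty LP (R3): 88% × 52% × 33% = 15.1008% of Orion Media Ltd.
Chain via Redpoint Group plc → Quarry Capital LLC (R3): 100% × 49% × 19% = 9.31% of Orion Media Ltd.
Chain via Oakhollow Energy Co. → Vantage Textiles S.p.A. (R3): 100% × 88% × 37% = 32.56% of Orion Media Ltd.
Aggregating (R1): 15.1008% + 9.31% + 32.56% = 56.9708%.
56.9708% exceeds the 5% threshold by 51.9708 percentage points.

51.9708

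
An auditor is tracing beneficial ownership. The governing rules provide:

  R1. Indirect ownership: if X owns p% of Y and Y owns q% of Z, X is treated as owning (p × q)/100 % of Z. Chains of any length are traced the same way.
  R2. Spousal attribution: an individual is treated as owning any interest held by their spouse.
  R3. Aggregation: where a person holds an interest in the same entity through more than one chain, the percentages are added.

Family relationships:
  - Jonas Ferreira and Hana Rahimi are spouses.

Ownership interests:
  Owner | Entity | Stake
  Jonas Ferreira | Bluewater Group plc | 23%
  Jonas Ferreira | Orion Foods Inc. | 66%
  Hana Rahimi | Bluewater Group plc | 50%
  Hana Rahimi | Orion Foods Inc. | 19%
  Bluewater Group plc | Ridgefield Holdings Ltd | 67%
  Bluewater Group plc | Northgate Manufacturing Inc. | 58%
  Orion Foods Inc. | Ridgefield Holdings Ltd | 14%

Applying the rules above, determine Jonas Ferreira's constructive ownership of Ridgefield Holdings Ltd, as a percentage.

60.81%

By spousal attribution (R2), Jonas Ferreira is treated as also owning Hana Rahimi's interest in Orion Foods Inc, giving 66% + 19% = 85%.
By spousal attribution (R2), Jonas Ferreira is treated as also owning Hana Rahimi's interest in Bluewater Group plc, giving 23% + 50% = 73%.
Chain via Orion Foods Inc. (R1): 85% × 14% = 11.9% of Ridgefield Holdings Ltd.
Chain via Bluewater Group plc (R1): 73% × 67% = 48.91% of Ridgefield Holdings Ltd.
Aggregating (R3): 11.9% + 48.91% = 60.81%.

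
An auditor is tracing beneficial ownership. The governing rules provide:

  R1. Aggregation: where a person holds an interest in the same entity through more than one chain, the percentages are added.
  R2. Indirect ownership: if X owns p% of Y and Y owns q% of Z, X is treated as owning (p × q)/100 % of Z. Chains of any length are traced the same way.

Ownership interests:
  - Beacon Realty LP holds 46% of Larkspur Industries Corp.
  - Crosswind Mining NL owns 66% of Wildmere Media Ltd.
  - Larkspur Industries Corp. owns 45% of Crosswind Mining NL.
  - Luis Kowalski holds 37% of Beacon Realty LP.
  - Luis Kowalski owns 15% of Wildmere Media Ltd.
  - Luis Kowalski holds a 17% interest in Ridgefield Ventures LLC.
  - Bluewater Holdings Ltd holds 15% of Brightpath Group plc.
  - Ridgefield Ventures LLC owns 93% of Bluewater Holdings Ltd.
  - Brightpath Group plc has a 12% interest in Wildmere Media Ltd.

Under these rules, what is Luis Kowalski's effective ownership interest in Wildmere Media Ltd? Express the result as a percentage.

20.33952%

Chain via Beacon Realty LP → Larkspur Industries Corp. → Crosswind Mining NL (R2): 37% × 46% × 45% × 66% = 5.05494% of Wildmere Media Ltd.
Chain via Ridgefield Ventures LLC → Bluewater Holdings Ltd → Brightpath Group plc (R2): 17% × 93% × 15% × 12% = 0.28458% of Wildmere Media Ltd.
Direct interest in Wildmere Media Ltd: 15%.
Aggregating (R1): 5.05494% + 0.28458% + 15% = 20.33952%.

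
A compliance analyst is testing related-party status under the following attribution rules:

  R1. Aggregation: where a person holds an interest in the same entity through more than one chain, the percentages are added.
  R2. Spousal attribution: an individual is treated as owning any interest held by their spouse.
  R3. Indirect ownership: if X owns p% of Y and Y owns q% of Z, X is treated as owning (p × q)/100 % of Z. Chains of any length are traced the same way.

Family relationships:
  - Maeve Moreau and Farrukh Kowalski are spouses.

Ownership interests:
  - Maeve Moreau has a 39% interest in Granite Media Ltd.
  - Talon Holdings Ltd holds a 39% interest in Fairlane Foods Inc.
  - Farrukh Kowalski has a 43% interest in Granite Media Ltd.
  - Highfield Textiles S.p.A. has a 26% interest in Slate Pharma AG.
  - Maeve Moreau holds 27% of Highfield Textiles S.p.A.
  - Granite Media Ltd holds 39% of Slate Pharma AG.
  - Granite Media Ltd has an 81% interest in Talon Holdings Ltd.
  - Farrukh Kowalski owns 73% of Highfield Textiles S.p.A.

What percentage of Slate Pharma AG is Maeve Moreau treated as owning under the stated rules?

By spousal attribution (R2), Maeve Moreau is treated as also owning Farrukh Kowalski's interest in Highfield Textiles S.p.A, giving 27% + 73% = 100%.
By spousal attribution (R2), Maeve Moreau is treated as also owning Farrukh Kowalski's interest in Granite Media Ltd, giving 39% + 43% = 82%.
Chain via Highfield Textiles S.p.A. (R3): 100% × 26% = 26% of Slate Pharma AG.
Chain via Granite Media Ltd (R3): 82% × 39% = 31.98% of Slate Pharma AG.
Aggregating (R1): 26% + 31.98% = 57.98%.

57.98%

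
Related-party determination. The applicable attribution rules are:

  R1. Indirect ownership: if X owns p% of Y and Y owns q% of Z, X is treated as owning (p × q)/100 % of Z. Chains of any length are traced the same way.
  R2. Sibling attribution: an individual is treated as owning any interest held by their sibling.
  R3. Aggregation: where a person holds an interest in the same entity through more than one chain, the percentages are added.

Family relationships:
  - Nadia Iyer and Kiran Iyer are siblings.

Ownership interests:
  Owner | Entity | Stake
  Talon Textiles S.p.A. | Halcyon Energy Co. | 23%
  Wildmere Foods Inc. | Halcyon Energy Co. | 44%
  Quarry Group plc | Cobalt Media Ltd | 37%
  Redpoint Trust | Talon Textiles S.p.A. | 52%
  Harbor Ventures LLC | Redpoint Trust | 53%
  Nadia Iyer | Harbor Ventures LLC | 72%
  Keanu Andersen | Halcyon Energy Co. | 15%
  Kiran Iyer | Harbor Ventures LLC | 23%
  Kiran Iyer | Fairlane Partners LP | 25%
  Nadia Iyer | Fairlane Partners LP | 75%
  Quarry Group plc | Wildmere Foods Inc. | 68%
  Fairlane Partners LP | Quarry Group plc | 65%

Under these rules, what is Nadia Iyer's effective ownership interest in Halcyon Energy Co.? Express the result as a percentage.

25.46986%

By sibling attribution (R2), Nadia Iyer is treated as also owning Kiran Iyer's interest in Fairlane Partners LP, giving 75% + 25% = 100%.
By sibling attribution (R2), Nadia Iyer is treated as also owning Kiran Iyer's interest in Harbor Ventures LLC, giving 72% + 23% = 95%.
Chain via Fairlane Partners LP → Quarry Group plc → Wildmere Foods Inc. (R1): 100% × 65% × 68% × 44% = 19.448% of Halcyon Energy Co.
Chain via Harbor Ventures LLC → Redpoint Trust → Talon Textiles S.p.A. (R1): 95% × 53% × 52% × 23% = 6.02186% of Halcyon Energy Co.
Aggregating (R3): 19.448% + 6.02186% = 25.46986%.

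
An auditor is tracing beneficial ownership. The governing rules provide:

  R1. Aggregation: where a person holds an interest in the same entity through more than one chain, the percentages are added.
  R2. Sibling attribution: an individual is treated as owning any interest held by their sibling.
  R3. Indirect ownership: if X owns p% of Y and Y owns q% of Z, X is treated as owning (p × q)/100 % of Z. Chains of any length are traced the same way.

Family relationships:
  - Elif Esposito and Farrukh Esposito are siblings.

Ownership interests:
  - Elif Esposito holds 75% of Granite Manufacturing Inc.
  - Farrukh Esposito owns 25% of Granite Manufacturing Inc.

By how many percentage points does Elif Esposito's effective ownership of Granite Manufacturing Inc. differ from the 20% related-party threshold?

By sibling attribution (R2), Elif Esposito is treated as also owning Farrukh Esposito's interest in Granite Manufacturing Inc, giving 75% + 25% = 100%.
Direct interest in Granite Manufacturing Inc: 100%.
100% exceeds the 20% threshold by 80 percentage points.

80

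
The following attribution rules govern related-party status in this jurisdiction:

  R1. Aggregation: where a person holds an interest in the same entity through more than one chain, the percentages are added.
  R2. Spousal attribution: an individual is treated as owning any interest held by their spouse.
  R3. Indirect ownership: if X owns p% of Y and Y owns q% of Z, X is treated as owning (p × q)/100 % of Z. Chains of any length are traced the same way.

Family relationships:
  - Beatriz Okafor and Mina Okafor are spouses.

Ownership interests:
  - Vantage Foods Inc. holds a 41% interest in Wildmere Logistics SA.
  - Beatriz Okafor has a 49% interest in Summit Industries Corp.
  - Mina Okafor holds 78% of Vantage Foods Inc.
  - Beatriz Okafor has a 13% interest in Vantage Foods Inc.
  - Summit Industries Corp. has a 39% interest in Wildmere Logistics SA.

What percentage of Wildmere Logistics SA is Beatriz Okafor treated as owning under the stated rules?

56.42%

By spousal attribution (R2), Beatriz Okafor is treated as also owning Mina Okafor's interest in Vantage Foods Inc, giving 13% + 78% = 91%.
Chain via Summit Industries Corp. (R3): 49% × 39% = 19.11% of Wildmere Logistics SA.
Chain via Vantage Foods Inc. (R3): 91% × 41% = 37.31% of Wildmere Logistics SA.
Aggregating (R1): 19.11% + 37.31% = 56.42%.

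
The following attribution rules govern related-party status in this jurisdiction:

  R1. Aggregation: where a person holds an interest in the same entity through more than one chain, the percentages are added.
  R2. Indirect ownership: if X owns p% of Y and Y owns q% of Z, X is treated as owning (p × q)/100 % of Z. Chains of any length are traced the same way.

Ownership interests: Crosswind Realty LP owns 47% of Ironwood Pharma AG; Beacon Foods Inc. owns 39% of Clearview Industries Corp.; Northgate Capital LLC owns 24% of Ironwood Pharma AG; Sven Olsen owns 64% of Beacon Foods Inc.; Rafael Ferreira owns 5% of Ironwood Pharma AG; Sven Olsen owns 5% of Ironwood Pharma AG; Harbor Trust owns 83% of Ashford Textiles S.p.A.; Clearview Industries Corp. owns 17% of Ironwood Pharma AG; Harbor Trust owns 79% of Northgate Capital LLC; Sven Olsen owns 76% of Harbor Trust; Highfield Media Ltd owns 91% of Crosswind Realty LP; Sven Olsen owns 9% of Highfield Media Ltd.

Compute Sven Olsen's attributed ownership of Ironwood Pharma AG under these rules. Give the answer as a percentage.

27.5021%

Chain via Highfield Media Ltd → Crosswind Realty LP (R2): 9% × 91% × 47% = 3.8493% of Ironwood Pharma AG.
Chain via Harbor Trust → Northgate Capital LLC (R2): 76% × 79% × 24% = 14.4096% of Ironwood Pharma AG.
Chain via Beacon Foods Inc. → Clearview Industries Corp. (R2): 64% × 39% × 17% = 4.2432% of Ironwood Pharma AG.
Direct interest in Ironwood Pharma AG: 5%.
Aggregating (R1): 3.8493% + 14.4096% + 4.2432% + 5% = 27.5021%.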